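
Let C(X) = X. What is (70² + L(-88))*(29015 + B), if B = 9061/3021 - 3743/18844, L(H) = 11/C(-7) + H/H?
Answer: 4721179785559778/33207839 ≈ 1.4217e+8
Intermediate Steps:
L(H) = -4/7 (L(H) = 11/(-7) + H/H = 11*(-⅐) + 1 = -11/7 + 1 = -4/7)
B = 159437881/56927724 (B = 9061*(1/3021) - 3743*1/18844 = 9061/3021 - 3743/18844 = 159437881/56927724 ≈ 2.8007)
(70² + L(-88))*(29015 + B) = (70² - 4/7)*(29015 + 159437881/56927724) = (4900 - 4/7)*(1651917349741/56927724) = (34296/7)*(1651917349741/56927724) = 4721179785559778/33207839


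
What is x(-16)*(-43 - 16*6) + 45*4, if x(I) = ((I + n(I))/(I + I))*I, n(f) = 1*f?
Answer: 2404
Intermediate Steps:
n(f) = f
x(I) = I (x(I) = ((I + I)/(I + I))*I = ((2*I)/((2*I)))*I = ((2*I)*(1/(2*I)))*I = 1*I = I)
x(-16)*(-43 - 16*6) + 45*4 = -16*(-43 - 16*6) + 45*4 = -16*(-43 - 96) + 180 = -16*(-139) + 180 = 2224 + 180 = 2404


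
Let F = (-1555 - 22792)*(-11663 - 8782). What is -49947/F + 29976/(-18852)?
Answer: -414506318469/260667868655 ≈ -1.5902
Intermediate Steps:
F = 497774415 (F = -24347*(-20445) = 497774415)
-49947/F + 29976/(-18852) = -49947/497774415 + 29976/(-18852) = -49947*1/497774415 + 29976*(-1/18852) = -16649/165924805 - 2498/1571 = -414506318469/260667868655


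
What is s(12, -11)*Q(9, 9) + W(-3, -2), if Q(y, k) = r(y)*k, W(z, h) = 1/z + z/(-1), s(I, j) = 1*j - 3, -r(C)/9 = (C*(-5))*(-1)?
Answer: 153098/3 ≈ 51033.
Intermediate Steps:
r(C) = -45*C (r(C) = -9*C*(-5)*(-1) = -9*(-5*C)*(-1) = -45*C)
s(I, j) = -3 + j (s(I, j) = j - 3 = -3 + j)
W(z, h) = 1/z - z (W(z, h) = 1/z + z*(-1) = 1/z - z)
Q(y, k) = -45*k*y (Q(y, k) = (-45*y)*k = -45*k*y)
s(12, -11)*Q(9, 9) + W(-3, -2) = (-3 - 11)*(-45*9*9) + (1/(-3) - 1*(-3)) = -14*(-3645) + (-1/3 + 3) = 51030 + 8/3 = 153098/3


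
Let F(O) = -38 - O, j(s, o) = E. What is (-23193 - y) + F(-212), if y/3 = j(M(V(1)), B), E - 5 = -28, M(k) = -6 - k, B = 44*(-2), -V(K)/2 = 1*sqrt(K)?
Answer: -22950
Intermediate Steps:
V(K) = -2*sqrt(K)
B = -88
E = -23 (E = 5 - 28 = -23)
j(s, o) = -23
y = -69 (y = 3*(-23) = -69)
(-23193 - y) + F(-212) = (-23193 - 1*(-69)) + (-38 - 1*(-212)) = (-23193 + 69) + (-38 + 212) = -23124 + 174 = -22950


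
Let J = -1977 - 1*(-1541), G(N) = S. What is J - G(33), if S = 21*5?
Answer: -541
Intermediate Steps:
S = 105
G(N) = 105
J = -436 (J = -1977 + 1541 = -436)
J - G(33) = -436 - 1*105 = -436 - 105 = -541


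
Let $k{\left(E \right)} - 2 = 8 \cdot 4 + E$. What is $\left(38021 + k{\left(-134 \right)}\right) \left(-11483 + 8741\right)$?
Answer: $-103979382$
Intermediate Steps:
$k{\left(E \right)} = 34 + E$ ($k{\left(E \right)} = 2 + \left(8 \cdot 4 + E\right) = 2 + \left(32 + E\right) = 34 + E$)
$\left(38021 + k{\left(-134 \right)}\right) \left(-11483 + 8741\right) = \left(38021 + \left(34 - 134\right)\right) \left(-11483 + 8741\right) = \left(38021 - 100\right) \left(-2742\right) = 37921 \left(-2742\right) = -103979382$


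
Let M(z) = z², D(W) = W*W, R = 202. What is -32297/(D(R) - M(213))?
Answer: 32297/4565 ≈ 7.0749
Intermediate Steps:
D(W) = W²
-32297/(D(R) - M(213)) = -32297/(202² - 1*213²) = -32297/(40804 - 1*45369) = -32297/(40804 - 45369) = -32297/(-4565) = -32297*(-1/4565) = 32297/4565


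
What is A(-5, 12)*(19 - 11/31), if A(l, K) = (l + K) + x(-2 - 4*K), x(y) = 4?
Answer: 6358/31 ≈ 205.10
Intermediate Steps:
A(l, K) = 4 + K + l (A(l, K) = (l + K) + 4 = (K + l) + 4 = 4 + K + l)
A(-5, 12)*(19 - 11/31) = (4 + 12 - 5)*(19 - 11/31) = 11*(19 - 11*1/31) = 11*(19 - 11/31) = 11*(578/31) = 6358/31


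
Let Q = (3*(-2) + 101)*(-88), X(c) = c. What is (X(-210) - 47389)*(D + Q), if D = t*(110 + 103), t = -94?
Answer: 1350954818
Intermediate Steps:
Q = -8360 (Q = (-6 + 101)*(-88) = 95*(-88) = -8360)
D = -20022 (D = -94*(110 + 103) = -94*213 = -20022)
(X(-210) - 47389)*(D + Q) = (-210 - 47389)*(-20022 - 8360) = -47599*(-28382) = 1350954818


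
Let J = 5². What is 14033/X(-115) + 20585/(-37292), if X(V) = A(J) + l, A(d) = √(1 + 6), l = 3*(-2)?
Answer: -3140508781/1081468 - 14033*√7/29 ≈ -4184.2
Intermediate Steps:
J = 25
l = -6
A(d) = √7
X(V) = -6 + √7 (X(V) = √7 - 6 = -6 + √7)
14033/X(-115) + 20585/(-37292) = 14033/(-6 + √7) + 20585/(-37292) = 14033/(-6 + √7) + 20585*(-1/37292) = 14033/(-6 + √7) - 20585/37292 = -20585/37292 + 14033/(-6 + √7)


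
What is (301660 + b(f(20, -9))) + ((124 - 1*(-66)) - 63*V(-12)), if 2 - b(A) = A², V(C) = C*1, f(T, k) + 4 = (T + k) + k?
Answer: 302604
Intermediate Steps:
f(T, k) = -4 + T + 2*k (f(T, k) = -4 + ((T + k) + k) = -4 + (T + 2*k) = -4 + T + 2*k)
V(C) = C
b(A) = 2 - A²
(301660 + b(f(20, -9))) + ((124 - 1*(-66)) - 63*V(-12)) = (301660 + (2 - (-4 + 20 + 2*(-9))²)) + ((124 - 1*(-66)) - 63*(-12)) = (301660 + (2 - (-4 + 20 - 18)²)) + ((124 + 66) + 756) = (301660 + (2 - 1*(-2)²)) + (190 + 756) = (301660 + (2 - 1*4)) + 946 = (301660 + (2 - 4)) + 946 = (301660 - 2) + 946 = 301658 + 946 = 302604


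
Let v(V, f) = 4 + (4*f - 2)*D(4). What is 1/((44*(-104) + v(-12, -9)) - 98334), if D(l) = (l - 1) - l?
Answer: -1/102868 ≈ -9.7212e-6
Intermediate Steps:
D(l) = -1 (D(l) = (-1 + l) - l = -1)
v(V, f) = 6 - 4*f (v(V, f) = 4 + (4*f - 2)*(-1) = 4 + (-2 + 4*f)*(-1) = 4 + (2 - 4*f) = 6 - 4*f)
1/((44*(-104) + v(-12, -9)) - 98334) = 1/((44*(-104) + (6 - 4*(-9))) - 98334) = 1/((-4576 + (6 + 36)) - 98334) = 1/((-4576 + 42) - 98334) = 1/(-4534 - 98334) = 1/(-102868) = -1/102868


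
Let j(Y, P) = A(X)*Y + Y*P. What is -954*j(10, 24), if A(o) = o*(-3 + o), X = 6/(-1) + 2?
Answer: -496080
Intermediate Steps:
X = -4 (X = 6*(-1) + 2 = -6 + 2 = -4)
j(Y, P) = 28*Y + P*Y (j(Y, P) = (-4*(-3 - 4))*Y + Y*P = (-4*(-7))*Y + P*Y = 28*Y + P*Y)
-954*j(10, 24) = -9540*(28 + 24) = -9540*52 = -954*520 = -496080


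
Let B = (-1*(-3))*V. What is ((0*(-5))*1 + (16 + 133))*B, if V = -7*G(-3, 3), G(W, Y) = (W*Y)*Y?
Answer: 84483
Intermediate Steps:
G(W, Y) = W*Y²
V = 189 (V = -(-21)*3² = -(-21)*9 = -7*(-27) = 189)
B = 567 (B = -1*(-3)*189 = 3*189 = 567)
((0*(-5))*1 + (16 + 133))*B = ((0*(-5))*1 + (16 + 133))*567 = (0*1 + 149)*567 = (0 + 149)*567 = 149*567 = 84483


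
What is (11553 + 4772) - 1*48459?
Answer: -32134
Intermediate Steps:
(11553 + 4772) - 1*48459 = 16325 - 48459 = -32134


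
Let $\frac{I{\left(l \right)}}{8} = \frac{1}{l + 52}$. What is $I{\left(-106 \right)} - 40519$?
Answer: $- \frac{1094017}{27} \approx -40519.0$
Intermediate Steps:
$I{\left(l \right)} = \frac{8}{52 + l}$ ($I{\left(l \right)} = \frac{8}{l + 52} = \frac{8}{52 + l}$)
$I{\left(-106 \right)} - 40519 = \frac{8}{52 - 106} - 40519 = \frac{8}{-54} - 40519 = 8 \left(- \frac{1}{54}\right) - 40519 = - \frac{4}{27} - 40519 = - \frac{1094017}{27}$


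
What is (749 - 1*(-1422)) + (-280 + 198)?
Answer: 2089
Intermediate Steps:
(749 - 1*(-1422)) + (-280 + 198) = (749 + 1422) - 82 = 2171 - 82 = 2089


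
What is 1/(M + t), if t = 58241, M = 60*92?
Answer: 1/63761 ≈ 1.5684e-5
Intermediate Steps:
M = 5520
1/(M + t) = 1/(5520 + 58241) = 1/63761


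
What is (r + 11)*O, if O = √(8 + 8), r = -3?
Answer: 32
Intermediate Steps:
O = 4 (O = √16 = 4)
(r + 11)*O = (-3 + 11)*4 = 8*4 = 32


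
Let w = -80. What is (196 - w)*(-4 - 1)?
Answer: -1380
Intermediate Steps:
(196 - w)*(-4 - 1) = (196 - 1*(-80))*(-4 - 1) = (196 + 80)*(-5) = 276*(-5) = -1380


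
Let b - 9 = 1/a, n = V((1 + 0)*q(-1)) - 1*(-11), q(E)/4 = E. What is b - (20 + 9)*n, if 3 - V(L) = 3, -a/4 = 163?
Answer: -202121/652 ≈ -310.00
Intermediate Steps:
a = -652 (a = -4*163 = -652)
q(E) = 4*E
V(L) = 0 (V(L) = 3 - 1*3 = 3 - 3 = 0)
n = 11 (n = 0 - 1*(-11) = 0 + 11 = 11)
b = 5867/652 (b = 9 + 1/(-652) = 9 - 1/652 = 5867/652 ≈ 8.9985)
b - (20 + 9)*n = 5867/652 - (20 + 9)*11 = 5867/652 - 29*11 = 5867/652 - 1*319 = 5867/652 - 319 = -202121/652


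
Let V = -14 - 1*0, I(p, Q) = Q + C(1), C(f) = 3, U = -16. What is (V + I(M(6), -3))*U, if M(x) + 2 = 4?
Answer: 224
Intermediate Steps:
M(x) = 2 (M(x) = -2 + 4 = 2)
I(p, Q) = 3 + Q (I(p, Q) = Q + 3 = 3 + Q)
V = -14 (V = -14 + 0 = -14)
(V + I(M(6), -3))*U = (-14 + (3 - 3))*(-16) = (-14 + 0)*(-16) = -14*(-16) = 224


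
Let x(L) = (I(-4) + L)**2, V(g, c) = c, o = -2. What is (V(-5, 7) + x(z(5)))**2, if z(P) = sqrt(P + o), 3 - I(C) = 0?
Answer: 469 + 228*sqrt(3) ≈ 863.91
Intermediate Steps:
I(C) = 3 (I(C) = 3 - 1*0 = 3 + 0 = 3)
z(P) = sqrt(-2 + P) (z(P) = sqrt(P - 2) = sqrt(-2 + P))
x(L) = (3 + L)**2
(V(-5, 7) + x(z(5)))**2 = (7 + (3 + sqrt(-2 + 5))**2)**2 = (7 + (3 + sqrt(3))**2)**2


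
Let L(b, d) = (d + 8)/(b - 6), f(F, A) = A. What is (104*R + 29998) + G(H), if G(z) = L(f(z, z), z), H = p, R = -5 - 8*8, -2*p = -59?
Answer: 1072709/47 ≈ 22824.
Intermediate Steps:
p = 59/2 (p = -½*(-59) = 59/2 ≈ 29.500)
R = -69 (R = -5 - 64 = -69)
H = 59/2 ≈ 29.500
L(b, d) = (8 + d)/(-6 + b)
G(z) = (8 + z)/(-6 + z)
(104*R + 29998) + G(H) = (104*(-69) + 29998) + (8 + 59/2)/(-6 + 59/2) = (-7176 + 29998) + (75/2)/(47/2) = 22822 + (2/47)*(75/2) = 22822 + 75/47 = 1072709/47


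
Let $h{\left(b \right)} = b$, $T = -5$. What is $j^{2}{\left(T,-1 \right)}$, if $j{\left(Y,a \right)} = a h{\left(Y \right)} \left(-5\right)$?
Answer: $625$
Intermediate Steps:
$j{\left(Y,a \right)} = - 5 Y a$ ($j{\left(Y,a \right)} = a Y \left(-5\right) = Y a \left(-5\right) = - 5 Y a$)
$j^{2}{\left(T,-1 \right)} = \left(\left(-5\right) \left(-5\right) \left(-1\right)\right)^{2} = \left(-25\right)^{2} = 625$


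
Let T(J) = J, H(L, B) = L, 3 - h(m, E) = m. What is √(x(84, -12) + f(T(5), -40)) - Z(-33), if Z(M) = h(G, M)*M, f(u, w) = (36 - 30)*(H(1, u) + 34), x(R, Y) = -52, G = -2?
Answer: 165 + √158 ≈ 177.57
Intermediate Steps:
h(m, E) = 3 - m
f(u, w) = 210 (f(u, w) = (36 - 30)*(1 + 34) = 6*35 = 210)
Z(M) = 5*M (Z(M) = (3 - 1*(-2))*M = (3 + 2)*M = 5*M)
√(x(84, -12) + f(T(5), -40)) - Z(-33) = √(-52 + 210) - 5*(-33) = √158 - 1*(-165) = √158 + 165 = 165 + √158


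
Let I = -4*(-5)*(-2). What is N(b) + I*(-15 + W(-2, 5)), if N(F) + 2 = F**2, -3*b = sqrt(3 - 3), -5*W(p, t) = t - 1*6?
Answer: 590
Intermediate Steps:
W(p, t) = 6/5 - t/5 (W(p, t) = -(t - 1*6)/5 = -(t - 6)/5 = -(-6 + t)/5 = 6/5 - t/5)
b = 0 (b = -sqrt(3 - 3)/3 = -sqrt(0)/3 = -1/3*0 = 0)
I = -40 (I = 20*(-2) = -40)
N(F) = -2 + F**2
N(b) + I*(-15 + W(-2, 5)) = (-2 + 0**2) - 40*(-15 + (6/5 - 1/5*5)) = (-2 + 0) - 40*(-15 + (6/5 - 1)) = -2 - 40*(-15 + 1/5) = -2 - 40*(-74/5) = -2 + 592 = 590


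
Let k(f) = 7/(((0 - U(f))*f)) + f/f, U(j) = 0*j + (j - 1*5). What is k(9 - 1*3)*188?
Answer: -94/3 ≈ -31.333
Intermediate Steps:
U(j) = -5 + j (U(j) = 0 + (j - 5) = 0 + (-5 + j) = -5 + j)
k(f) = 1 + 7/(f*(5 - f)) (k(f) = 7/(((0 - (-5 + f))*f)) + f/f = 7/(((0 + (5 - f))*f)) + 1 = 7/(((5 - f)*f)) + 1 = 7/((f*(5 - f))) + 1 = 7*(1/(f*(5 - f))) + 1 = 7/(f*(5 - f)) + 1 = 1 + 7/(f*(5 - f)))
k(9 - 1*3)*188 = ((-7 + (9 - 1*3)*(-5 + (9 - 1*3)))/((9 - 1*3)*(-5 + (9 - 1*3))))*188 = ((-7 + (9 - 3)*(-5 + (9 - 3)))/((9 - 3)*(-5 + (9 - 3))))*188 = ((-7 + 6*(-5 + 6))/(6*(-5 + 6)))*188 = ((⅙)*(-7 + 6*1)/1)*188 = ((⅙)*1*(-7 + 6))*188 = ((⅙)*1*(-1))*188 = -⅙*188 = -94/3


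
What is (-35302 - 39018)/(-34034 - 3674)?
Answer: 18580/9427 ≈ 1.9709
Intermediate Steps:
(-35302 - 39018)/(-34034 - 3674) = -74320/(-37708) = -74320*(-1/37708) = 18580/9427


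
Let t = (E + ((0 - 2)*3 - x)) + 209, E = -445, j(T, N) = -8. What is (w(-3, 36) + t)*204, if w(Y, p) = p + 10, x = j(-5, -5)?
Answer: -38352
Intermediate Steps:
x = -8
w(Y, p) = 10 + p
t = -234 (t = (-445 + ((0 - 2)*3 - 1*(-8))) + 209 = (-445 + (-2*3 + 8)) + 209 = (-445 + (-6 + 8)) + 209 = (-445 + 2) + 209 = -443 + 209 = -234)
(w(-3, 36) + t)*204 = ((10 + 36) - 234)*204 = (46 - 234)*204 = -188*204 = -38352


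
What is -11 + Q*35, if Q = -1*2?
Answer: -81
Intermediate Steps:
Q = -2
-11 + Q*35 = -11 - 2*35 = -11 - 70 = -81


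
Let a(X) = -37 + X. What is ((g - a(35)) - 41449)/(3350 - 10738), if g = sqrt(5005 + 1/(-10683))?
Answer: 41447/7388 - sqrt(63467007418)/26308668 ≈ 5.6005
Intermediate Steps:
g = sqrt(63467007418)/3561 (g = sqrt(5005 - 1/10683) = sqrt(53468414/10683) = sqrt(63467007418)/3561 ≈ 70.746)
((g - a(35)) - 41449)/(3350 - 10738) = ((sqrt(63467007418)/3561 - (-37 + 35)) - 41449)/(3350 - 10738) = ((sqrt(63467007418)/3561 - 1*(-2)) - 41449)/(-7388) = ((sqrt(63467007418)/3561 + 2) - 41449)*(-1/7388) = ((2 + sqrt(63467007418)/3561) - 41449)*(-1/7388) = (-41447 + sqrt(63467007418)/3561)*(-1/7388) = 41447/7388 - sqrt(63467007418)/26308668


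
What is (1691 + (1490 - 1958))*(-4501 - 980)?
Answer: -6703263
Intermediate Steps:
(1691 + (1490 - 1958))*(-4501 - 980) = (1691 - 468)*(-5481) = 1223*(-5481) = -6703263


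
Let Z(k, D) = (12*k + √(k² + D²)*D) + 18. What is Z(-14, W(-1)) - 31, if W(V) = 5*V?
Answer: -181 - 5*√221 ≈ -255.33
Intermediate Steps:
Z(k, D) = 18 + 12*k + D*√(D² + k²) (Z(k, D) = (12*k + √(D² + k²)*D) + 18 = (12*k + D*√(D² + k²)) + 18 = 18 + 12*k + D*√(D² + k²))
Z(-14, W(-1)) - 31 = (18 + 12*(-14) + (5*(-1))*√((5*(-1))² + (-14)²)) - 31 = (18 - 168 - 5*√((-5)² + 196)) - 31 = (18 - 168 - 5*√(25 + 196)) - 31 = (18 - 168 - 5*√221) - 31 = (-150 - 5*√221) - 31 = -181 - 5*√221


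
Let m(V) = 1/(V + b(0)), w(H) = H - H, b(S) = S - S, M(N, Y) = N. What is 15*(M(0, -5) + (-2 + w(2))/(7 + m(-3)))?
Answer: -9/2 ≈ -4.5000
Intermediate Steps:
b(S) = 0
w(H) = 0
m(V) = 1/V (m(V) = 1/(V + 0) = 1/V)
15*(M(0, -5) + (-2 + w(2))/(7 + m(-3))) = 15*(0 + (-2 + 0)/(7 + 1/(-3))) = 15*(0 - 2/(7 - ⅓)) = 15*(0 - 2/20/3) = 15*(0 - 2*3/20) = 15*(0 - 3/10) = 15*(-3/10) = -9/2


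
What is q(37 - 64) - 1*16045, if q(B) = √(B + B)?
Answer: -16045 + 3*I*√6 ≈ -16045.0 + 7.3485*I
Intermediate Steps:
q(B) = √2*√B (q(B) = √(2*B) = √2*√B)
q(37 - 64) - 1*16045 = √2*√(37 - 64) - 1*16045 = √2*√(-27) - 16045 = √2*(3*I*√3) - 16045 = 3*I*√6 - 16045 = -16045 + 3*I*√6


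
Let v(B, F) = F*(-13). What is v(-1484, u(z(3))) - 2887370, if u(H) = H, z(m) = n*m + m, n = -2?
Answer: -2887331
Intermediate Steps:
z(m) = -m (z(m) = -2*m + m = -m)
v(B, F) = -13*F
v(-1484, u(z(3))) - 2887370 = -(-13)*3 - 2887370 = -13*(-3) - 2887370 = 39 - 2887370 = -2887331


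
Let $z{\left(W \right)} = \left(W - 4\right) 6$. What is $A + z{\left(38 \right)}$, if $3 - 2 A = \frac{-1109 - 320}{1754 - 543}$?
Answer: $\frac{249575}{1211} \approx 206.09$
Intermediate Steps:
$A = \frac{2531}{1211}$ ($A = \frac{3}{2} - \frac{\left(-1109 - 320\right) \frac{1}{1754 - 543}}{2} = \frac{3}{2} - \frac{\left(-1429\right) \frac{1}{1211}}{2} = \frac{3}{2} - - \frac{1429}{2422} = \frac{3}{2} + \frac{1429}{2422} = \frac{2531}{1211} \approx 2.09$)
$z{\left(W \right)} = -24 + 6 W$ ($z{\left(W \right)} = \left(-4 + W\right) 6 = -24 + 6 W$)
$A + z{\left(38 \right)} = \frac{2531}{1211} + \left(-24 + 6 \cdot 38\right) = \frac{2531}{1211} + \left(-24 + 228\right) = \frac{2531}{1211} + 204 = \frac{249575}{1211}$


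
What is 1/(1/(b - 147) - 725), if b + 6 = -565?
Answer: -718/520551 ≈ -0.0013793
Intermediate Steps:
b = -571 (b = -6 - 565 = -571)
1/(1/(b - 147) - 725) = 1/(1/(-571 - 147) - 725) = 1/(1/(-718) - 725) = 1/(-1/718 - 725) = 1/(-520551/718) = -718/520551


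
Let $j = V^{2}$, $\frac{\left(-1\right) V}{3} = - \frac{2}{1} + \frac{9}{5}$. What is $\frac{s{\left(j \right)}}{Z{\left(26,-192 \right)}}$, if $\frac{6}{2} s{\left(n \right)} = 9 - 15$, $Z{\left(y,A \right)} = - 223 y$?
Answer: $\frac{1}{2899} \approx 0.00034495$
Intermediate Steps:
$V = \frac{3}{5}$ ($V = - 3 \left(- \frac{2}{1} + \frac{9}{5}\right) = - 3 \left(\left(-2\right) 1 + 9 \cdot \frac{1}{5}\right) = - 3 \left(-2 + \frac{9}{5}\right) = \left(-3\right) \left(- \frac{1}{5}\right) = \frac{3}{5} \approx 0.6$)
$j = \frac{9}{25}$ ($j = \left(\frac{3}{5}\right)^{2} = \frac{9}{25} \approx 0.36$)
$s{\left(n \right)} = -2$ ($s{\left(n \right)} = \frac{9 - 15}{3} = \frac{1}{3} \left(-6\right) = -2$)
$\frac{s{\left(j \right)}}{Z{\left(26,-192 \right)}} = - \frac{2}{\left(-223\right) 26} = - \frac{2}{-5798} = \left(-2\right) \left(- \frac{1}{5798}\right) = \frac{1}{2899}$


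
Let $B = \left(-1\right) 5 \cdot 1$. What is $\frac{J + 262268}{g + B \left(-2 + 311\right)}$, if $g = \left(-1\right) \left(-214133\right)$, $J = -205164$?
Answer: $\frac{14276}{53147} \approx 0.26861$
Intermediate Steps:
$B = -5$ ($B = \left(-5\right) 1 = -5$)
$g = 214133$
$\frac{J + 262268}{g + B \left(-2 + 311\right)} = \frac{-205164 + 262268}{214133 - 5 \left(-2 + 311\right)} = \frac{57104}{214133 - 1545} = \frac{57104}{212588} = 57104 \cdot \frac{1}{212588} = \frac{14276}{53147}$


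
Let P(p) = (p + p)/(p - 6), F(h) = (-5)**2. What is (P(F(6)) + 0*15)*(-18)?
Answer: -900/19 ≈ -47.368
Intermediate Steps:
F(h) = 25
P(p) = 2*p/(-6 + p) (P(p) = (2*p)/(-6 + p) = 2*p/(-6 + p))
(P(F(6)) + 0*15)*(-18) = (2*25/(-6 + 25) + 0*15)*(-18) = (2*25/19 + 0)*(-18) = (2*25*(1/19) + 0)*(-18) = (50/19 + 0)*(-18) = (50/19)*(-18) = -900/19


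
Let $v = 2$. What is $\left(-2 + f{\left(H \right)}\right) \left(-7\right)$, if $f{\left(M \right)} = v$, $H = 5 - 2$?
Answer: $0$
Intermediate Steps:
$H = 3$ ($H = 5 - 2 = 3$)
$f{\left(M \right)} = 2$
$\left(-2 + f{\left(H \right)}\right) \left(-7\right) = \left(-2 + 2\right) \left(-7\right) = 0 \left(-7\right) = 0$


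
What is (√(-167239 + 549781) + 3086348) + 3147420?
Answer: 6233768 + √382542 ≈ 6.2344e+6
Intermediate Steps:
(√(-167239 + 549781) + 3086348) + 3147420 = (√382542 + 3086348) + 3147420 = (3086348 + √382542) + 3147420 = 6233768 + √382542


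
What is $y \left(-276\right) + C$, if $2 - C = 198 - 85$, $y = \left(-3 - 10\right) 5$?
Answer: $17829$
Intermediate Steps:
$y = -65$ ($y = \left(-13\right) 5 = -65$)
$C = -111$ ($C = 2 - \left(198 - 85\right) = 2 - 113 = -111$)
$y \left(-276\right) + C = \left(-65\right) \left(-276\right) - 111 = 17940 - 111 = 17829$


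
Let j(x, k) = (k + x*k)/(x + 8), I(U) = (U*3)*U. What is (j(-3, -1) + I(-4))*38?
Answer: 9196/5 ≈ 1839.2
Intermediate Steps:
I(U) = 3*U² (I(U) = (3*U)*U = 3*U²)
j(x, k) = (k + k*x)/(8 + x)
(j(-3, -1) + I(-4))*38 = (-(1 - 3)/(8 - 3) + 3*(-4)²)*38 = (-1*(-2)/5 + 3*16)*38 = (-1*⅕*(-2) + 48)*38 = (⅖ + 48)*38 = (242/5)*38 = 9196/5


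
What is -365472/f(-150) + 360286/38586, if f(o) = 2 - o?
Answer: -877958695/366567 ≈ -2395.1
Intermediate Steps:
-365472/f(-150) + 360286/38586 = -365472/(2 - 1*(-150)) + 360286/38586 = -365472/(2 + 150) + 360286*(1/38586) = -365472/152 + 180143/19293 = -365472*1/152 + 180143/19293 = -45684/19 + 180143/19293 = -877958695/366567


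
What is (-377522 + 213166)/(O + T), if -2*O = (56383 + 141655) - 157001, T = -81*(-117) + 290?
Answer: 328712/21503 ≈ 15.287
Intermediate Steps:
T = 9767 (T = 9477 + 290 = 9767)
O = -41037/2 (O = -((56383 + 141655) - 157001)/2 = -(198038 - 157001)/2 = -½*41037 = -41037/2 ≈ -20519.)
(-377522 + 213166)/(O + T) = (-377522 + 213166)/(-41037/2 + 9767) = -164356/(-21503/2) = -164356*(-2/21503) = 328712/21503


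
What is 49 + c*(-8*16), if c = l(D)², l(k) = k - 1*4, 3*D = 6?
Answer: -463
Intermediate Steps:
D = 2 (D = (⅓)*6 = 2)
l(k) = -4 + k (l(k) = k - 4 = -4 + k)
c = 4 (c = (-4 + 2)² = (-2)² = 4)
49 + c*(-8*16) = 49 + 4*(-8*16) = 49 + 4*(-128) = 49 - 512 = -463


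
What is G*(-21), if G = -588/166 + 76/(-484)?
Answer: 780171/10043 ≈ 77.683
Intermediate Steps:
G = -37151/10043 (G = -588*1/166 + 76*(-1/484) = -294/83 - 19/121 = -37151/10043 ≈ -3.6992)
G*(-21) = -37151/10043*(-21) = 780171/10043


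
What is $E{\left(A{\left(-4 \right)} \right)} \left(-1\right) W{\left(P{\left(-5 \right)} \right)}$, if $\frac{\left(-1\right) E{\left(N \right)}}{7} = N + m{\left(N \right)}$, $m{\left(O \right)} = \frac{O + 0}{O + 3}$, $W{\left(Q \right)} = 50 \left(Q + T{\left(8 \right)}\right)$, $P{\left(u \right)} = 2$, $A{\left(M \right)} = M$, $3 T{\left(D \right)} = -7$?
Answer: $0$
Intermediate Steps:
$T{\left(D \right)} = - \frac{7}{3}$ ($T{\left(D \right)} = \frac{1}{3} \left(-7\right) = - \frac{7}{3}$)
$W{\left(Q \right)} = - \frac{350}{3} + 50 Q$ ($W{\left(Q \right)} = 50 \left(Q - \frac{7}{3}\right) = 50 \left(- \frac{7}{3} + Q\right) = - \frac{350}{3} + 50 Q$)
$m{\left(O \right)} = \frac{O}{3 + O}$
$E{\left(N \right)} = - 7 N - \frac{7 N}{3 + N}$ ($E{\left(N \right)} = - 7 \left(N + \frac{N}{3 + N}\right) = - 7 N - \frac{7 N}{3 + N}$)
$E{\left(A{\left(-4 \right)} \right)} \left(-1\right) W{\left(P{\left(-5 \right)} \right)} = 7 \left(-4\right) \frac{1}{3 - 4} \left(-4 - -4\right) \left(-1\right) \left(- \frac{350}{3} + 50 \cdot 2\right) = 7 \left(-4\right) \frac{1}{-1} \left(-4 + 4\right) \left(-1\right) \left(- \frac{350}{3} + 100\right) = 7 \left(-4\right) \left(-1\right) 0 \left(-1\right) \left(- \frac{50}{3}\right) = 0 \left(-1\right) \left(- \frac{50}{3}\right) = 0 \left(- \frac{50}{3}\right) = 0$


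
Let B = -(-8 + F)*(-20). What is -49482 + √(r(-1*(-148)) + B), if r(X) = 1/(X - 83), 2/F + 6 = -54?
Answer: -49482 + I*√6108765/195 ≈ -49482.0 + 12.675*I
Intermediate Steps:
F = -1/30 (F = 2/(-6 - 54) = 2/(-60) = 2*(-1/60) = -1/30 ≈ -0.033333)
r(X) = 1/(-83 + X)
B = -482/3 (B = -(-8 - 1/30)*(-20) = -(-241)*(-20)/30 = -1*482/3 = -482/3 ≈ -160.67)
-49482 + √(r(-1*(-148)) + B) = -49482 + √(1/(-83 - 1*(-148)) - 482/3) = -49482 + √(1/(-83 + 148) - 482/3) = -49482 + √(1/65 - 482/3) = -49482 + √(-31327/195) = -49482 + I*√6108765/195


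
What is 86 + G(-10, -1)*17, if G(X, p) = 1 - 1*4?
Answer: 35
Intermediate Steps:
G(X, p) = -3 (G(X, p) = 1 - 4 = -3)
86 + G(-10, -1)*17 = 86 - 3*17 = 86 - 51 = 35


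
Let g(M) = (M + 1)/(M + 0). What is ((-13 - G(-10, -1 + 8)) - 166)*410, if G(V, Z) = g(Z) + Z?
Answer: -537100/7 ≈ -76729.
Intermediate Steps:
g(M) = (1 + M)/M
G(V, Z) = Z + (1 + Z)/Z (G(V, Z) = (1 + Z)/Z + Z = Z + (1 + Z)/Z)
((-13 - G(-10, -1 + 8)) - 166)*410 = ((-13 - (1 + (-1 + 8) + 1/(-1 + 8))) - 166)*410 = ((-13 - (1 + 7 + 1/7)) - 166)*410 = ((-13 - (1 + 7 + ⅐)) - 166)*410 = ((-13 - 1*57/7) - 166)*410 = ((-13 - 57/7) - 166)*410 = (-148/7 - 166)*410 = -1310/7*410 = -537100/7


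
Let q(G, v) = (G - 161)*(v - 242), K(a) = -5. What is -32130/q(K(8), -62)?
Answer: -16065/25232 ≈ -0.63669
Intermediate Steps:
q(G, v) = (-242 + v)*(-161 + G) (q(G, v) = (-161 + G)*(-242 + v) = (-242 + v)*(-161 + G))
-32130/q(K(8), -62) = -32130/(38962 - 242*(-5) - 161*(-62) - 5*(-62)) = -32130/(38962 + 1210 + 9982 + 310) = -32130/50464 = -32130*1/50464 = -16065/25232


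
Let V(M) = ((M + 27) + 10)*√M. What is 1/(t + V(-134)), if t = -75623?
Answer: I/(-75623*I + 97*√134) ≈ -1.3221e-5 + 1.963e-7*I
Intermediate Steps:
V(M) = √M*(37 + M) (V(M) = ((27 + M) + 10)*√M = (37 + M)*√M = √M*(37 + M))
1/(t + V(-134)) = 1/(-75623 + √(-134)*(37 - 134)) = 1/(-75623 + (I*√134)*(-97)) = 1/(-75623 - 97*I*√134)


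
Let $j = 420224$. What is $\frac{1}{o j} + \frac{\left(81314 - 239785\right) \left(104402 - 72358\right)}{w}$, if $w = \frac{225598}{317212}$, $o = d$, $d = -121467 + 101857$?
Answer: $- \frac{6637042215928046805196959}{929530609199360} \approx -7.1402 \cdot 10^{9}$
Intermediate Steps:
$d = -19610$
$o = -19610$
$w = \frac{112799}{158606}$ ($w = 225598 \cdot \frac{1}{317212} = \frac{112799}{158606} \approx 0.71119$)
$\frac{1}{o j} + \frac{\left(81314 - 239785\right) \left(104402 - 72358\right)}{w} = \frac{1}{\left(-19610\right) 420224} + \frac{\left(81314 - 239785\right) \left(104402 - 72358\right)}{\frac{112799}{158606}} = \left(- \frac{1}{19610}\right) \frac{1}{420224} + \left(-158471\right) 32044 \cdot \frac{158606}{112799} = - \frac{1}{8240592640} - \frac{805408361494744}{112799} = - \frac{6637042215928046805196959}{929530609199360}$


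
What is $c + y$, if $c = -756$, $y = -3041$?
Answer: $-3797$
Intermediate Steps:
$c + y = -756 - 3041 = -3797$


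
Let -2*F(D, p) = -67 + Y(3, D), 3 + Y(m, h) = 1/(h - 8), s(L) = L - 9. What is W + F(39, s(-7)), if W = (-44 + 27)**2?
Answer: 20087/62 ≈ 323.98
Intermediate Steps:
s(L) = -9 + L
Y(m, h) = -3 + 1/(-8 + h) (Y(m, h) = -3 + 1/(h - 8) = -3 + 1/(-8 + h))
W = 289 (W = (-17)**2 = 289)
F(D, p) = 67/2 - (25 - 3*D)/(2*(-8 + D)) (F(D, p) = -(-67 + (25 - 3*D)/(-8 + D))/2 = 67/2 - (25 - 3*D)/(2*(-8 + D)))
W + F(39, s(-7)) = 289 + (-561 + 70*39)/(2*(-8 + 39)) = 289 + (1/2)*(-561 + 2730)/31 = 289 + (1/2)*(1/31)*2169 = 289 + 2169/62 = 20087/62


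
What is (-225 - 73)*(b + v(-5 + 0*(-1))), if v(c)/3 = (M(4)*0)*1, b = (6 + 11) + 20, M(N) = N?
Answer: -11026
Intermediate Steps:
b = 37 (b = 17 + 20 = 37)
v(c) = 0 (v(c) = 3*((4*0)*1) = 3*(0*1) = 3*0 = 0)
(-225 - 73)*(b + v(-5 + 0*(-1))) = (-225 - 73)*(37 + 0) = -298*37 = -11026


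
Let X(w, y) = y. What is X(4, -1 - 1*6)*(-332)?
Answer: 2324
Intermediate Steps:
X(4, -1 - 1*6)*(-332) = (-1 - 1*6)*(-332) = (-1 - 6)*(-332) = -7*(-332) = 2324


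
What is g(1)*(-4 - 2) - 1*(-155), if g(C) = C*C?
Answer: 149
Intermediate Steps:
g(C) = C²
g(1)*(-4 - 2) - 1*(-155) = 1²*(-4 - 2) - 1*(-155) = 1*(-6) + 155 = -6 + 155 = 149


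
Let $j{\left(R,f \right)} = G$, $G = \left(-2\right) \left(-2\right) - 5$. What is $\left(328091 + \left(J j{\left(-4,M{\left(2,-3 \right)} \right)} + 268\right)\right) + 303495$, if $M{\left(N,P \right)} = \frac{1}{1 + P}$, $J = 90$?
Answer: $631764$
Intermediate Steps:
$G = -1$ ($G = 4 - 5 = -1$)
$j{\left(R,f \right)} = -1$
$\left(328091 + \left(J j{\left(-4,M{\left(2,-3 \right)} \right)} + 268\right)\right) + 303495 = \left(328091 + \left(90 \left(-1\right) + 268\right)\right) + 303495 = \left(328091 + \left(-90 + 268\right)\right) + 303495 = \left(328091 + 178\right) + 303495 = 328269 + 303495 = 631764$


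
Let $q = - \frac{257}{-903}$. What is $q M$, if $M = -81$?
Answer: $- \frac{6939}{301} \approx -23.053$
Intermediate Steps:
$q = \frac{257}{903}$ ($q = \left(-257\right) \left(- \frac{1}{903}\right) = \frac{257}{903} \approx 0.28461$)
$q M = \frac{257}{903} \left(-81\right) = - \frac{6939}{301}$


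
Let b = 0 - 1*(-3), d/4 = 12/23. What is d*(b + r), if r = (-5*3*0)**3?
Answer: 144/23 ≈ 6.2609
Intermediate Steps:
d = 48/23 (d = 4*(12/23) = 48/23 ≈ 2.0870)
b = 3 (b = 0 + 3 = 3)
r = 0 (r = (-15*0)**3 = (-1*0)**3 = 0**3 = 0)
d*(b + r) = 48*(3 + 0)/23 = (48/23)*3 = 144/23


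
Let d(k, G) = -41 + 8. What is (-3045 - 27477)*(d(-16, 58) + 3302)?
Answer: -99776418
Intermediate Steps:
d(k, G) = -33
(-3045 - 27477)*(d(-16, 58) + 3302) = (-3045 - 27477)*(-33 + 3302) = -30522*3269 = -99776418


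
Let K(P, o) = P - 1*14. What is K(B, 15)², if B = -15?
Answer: 841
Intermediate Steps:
K(P, o) = -14 + P (K(P, o) = P - 14 = -14 + P)
K(B, 15)² = (-14 - 15)² = (-29)² = 841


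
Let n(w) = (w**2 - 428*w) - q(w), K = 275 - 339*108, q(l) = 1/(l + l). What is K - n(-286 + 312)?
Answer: -1346019/52 ≈ -25885.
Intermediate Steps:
q(l) = 1/(2*l)
K = -36337 (K = 275 - 36612 = -36337)
n(w) = w**2 - 428*w - 1/(2*w) (n(w) = (w**2 - 428*w) - 1/(2*w) = w**2 - 428*w - 1/(2*w))
K - n(-286 + 312) = -36337 - ((-286 + 312)**2 - 428*(-286 + 312) - 1/(2*(-286 + 312))) = -36337 - (26**2 - 428*26 - 1/2/26) = -36337 - (676 - 11128 - 1/2*1/26) = -36337 - (676 - 11128 - 1/52) = -36337 - 1*(-543505/52) = -36337 + 543505/52 = -1346019/52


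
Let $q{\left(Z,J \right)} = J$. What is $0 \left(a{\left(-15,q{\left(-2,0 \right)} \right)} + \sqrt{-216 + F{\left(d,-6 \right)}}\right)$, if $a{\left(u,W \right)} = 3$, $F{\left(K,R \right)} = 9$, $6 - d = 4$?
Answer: $0$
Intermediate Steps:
$d = 2$ ($d = 6 - 4 = 2$)
$0 \left(a{\left(-15,q{\left(-2,0 \right)} \right)} + \sqrt{-216 + F{\left(d,-6 \right)}}\right) = 0 \left(3 + \sqrt{-216 + 9}\right) = 0 \left(3 + \sqrt{-207}\right) = 0 \left(3 + 3 i \sqrt{23}\right) = 0$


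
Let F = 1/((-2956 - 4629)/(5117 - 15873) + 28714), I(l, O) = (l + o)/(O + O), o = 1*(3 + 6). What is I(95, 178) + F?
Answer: 8031196878/27488127841 ≈ 0.29217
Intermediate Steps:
o = 9 (o = 1*9 = 9)
I(l, O) = (9 + l)/(2*O) (I(l, O) = (l + 9)/(O + O) = (9 + l)/((2*O)) = (9 + l)*(1/(2*O)) = (9 + l)/(2*O))
F = 10756/308855369 (F = 1/(-7585/(-10756) + 28714) = 1/(-7585*(-1/10756) + 28714) = 1/(7585/10756 + 28714) = 1/(308855369/10756) = 10756/308855369 ≈ 3.4825e-5)
I(95, 178) + F = (½)*(9 + 95)/178 + 10756/308855369 = (½)*(1/178)*104 + 10756/308855369 = 26/89 + 10756/308855369 = 8031196878/27488127841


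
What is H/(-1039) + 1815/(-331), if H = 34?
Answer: -1897039/343909 ≈ -5.5161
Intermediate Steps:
H/(-1039) + 1815/(-331) = 34/(-1039) + 1815/(-331) = 34*(-1/1039) + 1815*(-1/331) = -34/1039 - 1815/331 = -1897039/343909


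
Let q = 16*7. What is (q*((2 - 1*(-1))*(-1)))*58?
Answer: -19488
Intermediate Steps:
q = 112
(q*((2 - 1*(-1))*(-1)))*58 = (112*((2 - 1*(-1))*(-1)))*58 = (112*((2 + 1)*(-1)))*58 = (112*(3*(-1)))*58 = (112*(-3))*58 = -336*58 = -19488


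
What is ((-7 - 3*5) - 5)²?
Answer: 729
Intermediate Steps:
((-7 - 3*5) - 5)² = ((-7 - 1*15) - 5)² = ((-7 - 15) - 5)² = (-22 - 5)² = (-27)² = 729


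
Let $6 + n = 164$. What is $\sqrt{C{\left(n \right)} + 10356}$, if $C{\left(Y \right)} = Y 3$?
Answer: $19 \sqrt{30} \approx 104.07$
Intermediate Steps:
$n = 158$ ($n = -6 + 164 = 158$)
$C{\left(Y \right)} = 3 Y$
$\sqrt{C{\left(n \right)} + 10356} = \sqrt{3 \cdot 158 + 10356} = \sqrt{474 + 10356} = \sqrt{10830} = 19 \sqrt{30}$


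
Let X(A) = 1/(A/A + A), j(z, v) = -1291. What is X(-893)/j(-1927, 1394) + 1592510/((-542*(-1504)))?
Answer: 229236342611/117340580512 ≈ 1.9536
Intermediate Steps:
X(A) = 1/(1 + A)
X(-893)/j(-1927, 1394) + 1592510/((-542*(-1504))) = 1/((1 - 893)*(-1291)) + 1592510/((-542*(-1504))) = -1/1291/(-892) + 1592510/815168 = -1/892*(-1/1291) + 1592510*(1/815168) = 1/1151572 + 796255/407584 = 229236342611/117340580512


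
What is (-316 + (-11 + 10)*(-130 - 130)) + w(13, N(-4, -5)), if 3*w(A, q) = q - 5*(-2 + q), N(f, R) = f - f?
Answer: -158/3 ≈ -52.667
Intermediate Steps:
N(f, R) = 0
w(A, q) = 10/3 - 4*q/3 (w(A, q) = (q - 5*(-2 + q))/3 = (q + (10 - 5*q))/3 = (10 - 4*q)/3 = 10/3 - 4*q/3)
(-316 + (-11 + 10)*(-130 - 130)) + w(13, N(-4, -5)) = (-316 + (-11 + 10)*(-130 - 130)) + (10/3 - 4/3*0) = (-316 - 1*(-260)) + (10/3 + 0) = (-316 + 260) + 10/3 = -56 + 10/3 = -158/3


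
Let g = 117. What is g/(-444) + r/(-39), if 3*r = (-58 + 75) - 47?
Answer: -41/5772 ≈ -0.0071033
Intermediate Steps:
r = -10 (r = ((-58 + 75) - 47)/3 = (17 - 47)/3 = (⅓)*(-30) = -10)
g/(-444) + r/(-39) = 117/(-444) - 10/(-39) = 117*(-1/444) - 10*(-1/39) = -39/148 + 10/39 = -41/5772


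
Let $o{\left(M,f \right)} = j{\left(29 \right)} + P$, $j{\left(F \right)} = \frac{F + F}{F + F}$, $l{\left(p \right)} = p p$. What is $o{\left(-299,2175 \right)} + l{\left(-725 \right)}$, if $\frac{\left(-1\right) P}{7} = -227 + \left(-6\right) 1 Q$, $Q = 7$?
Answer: $527509$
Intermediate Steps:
$l{\left(p \right)} = p^{2}$
$P = 1883$ ($P = - 7 \left(-227 + \left(-6\right) 1 \cdot 7\right) = - 7 \left(-227 - 42\right) = \left(-7\right) \left(-269\right) = 1883$)
$j{\left(F \right)} = 1$ ($j{\left(F \right)} = \frac{2 F}{2 F} = 2 F \frac{1}{2 F} = 1$)
$o{\left(M,f \right)} = 1884$ ($o{\left(M,f \right)} = 1 + 1883 = 1884$)
$o{\left(-299,2175 \right)} + l{\left(-725 \right)} = 1884 + \left(-725\right)^{2} = 1884 + 525625 = 527509$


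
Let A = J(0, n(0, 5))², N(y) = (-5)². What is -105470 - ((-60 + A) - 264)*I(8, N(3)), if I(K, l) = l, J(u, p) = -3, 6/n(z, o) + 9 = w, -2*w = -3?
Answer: -97595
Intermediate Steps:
w = 3/2 (w = -½*(-3) = 3/2 ≈ 1.5000)
N(y) = 25
n(z, o) = -⅘ (n(z, o) = 6/(-9 + 3/2) = 6/(-15/2) = 6*(-2/15) = -⅘)
A = 9 (A = (-3)² = 9)
-105470 - ((-60 + A) - 264)*I(8, N(3)) = -105470 - ((-60 + 9) - 264)*25 = -105470 - (-51 - 264)*25 = -105470 - (-315)*25 = -105470 - 1*(-7875) = -105470 + 7875 = -97595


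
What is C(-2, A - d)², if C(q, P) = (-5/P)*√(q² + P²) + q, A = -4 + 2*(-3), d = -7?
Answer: 361/9 - 20*√13/3 ≈ 16.074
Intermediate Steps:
A = -10 (A = -4 - 6 = -10)
C(q, P) = q - 5*√(P² + q²)/P (C(q, P) = (-5/P)*√(P² + q²) + q = -5*√(P² + q²)/P + q = q - 5*√(P² + q²)/P)
C(-2, A - d)² = (-2 - 5*√((-10 - 1*(-7))² + (-2)²)/(-10 - 1*(-7)))² = (-2 - 5*√((-10 + 7)² + 4)/(-10 + 7))² = (-2 - 5*√((-3)² + 4)/(-3))² = (-2 - 5*(-⅓)*√(9 + 4))² = (-2 - 5*(-⅓)*√13)² = (-2 + 5*√13/3)²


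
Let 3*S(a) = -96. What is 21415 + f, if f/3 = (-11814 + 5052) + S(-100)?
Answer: 1033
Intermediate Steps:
S(a) = -32 (S(a) = (⅓)*(-96) = -32)
f = -20382 (f = 3*((-11814 + 5052) - 32) = 3*(-6762 - 32) = 3*(-6794) = -20382)
21415 + f = 21415 - 20382 = 1033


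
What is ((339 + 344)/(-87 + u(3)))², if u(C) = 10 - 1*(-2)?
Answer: 466489/5625 ≈ 82.931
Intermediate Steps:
u(C) = 12 (u(C) = 10 + 2 = 12)
((339 + 344)/(-87 + u(3)))² = ((339 + 344)/(-87 + 12))² = (683/(-75))² = (683*(-1/75))² = (-683/75)² = 466489/5625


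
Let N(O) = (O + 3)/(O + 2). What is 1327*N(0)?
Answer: 3981/2 ≈ 1990.5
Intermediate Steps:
N(O) = (3 + O)/(2 + O)
1327*N(0) = 1327*((3 + 0)/(2 + 0)) = 1327*(3/2) = 3981/2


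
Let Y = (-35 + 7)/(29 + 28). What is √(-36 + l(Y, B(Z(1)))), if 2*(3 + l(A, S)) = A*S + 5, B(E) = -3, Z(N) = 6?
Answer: 3*I*√5738/38 ≈ 5.9802*I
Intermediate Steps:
Y = -28/57 ≈ -0.49123
l(A, S) = -½ + A*S/2 (l(A, S) = -3 + (A*S + 5)/2 = -3 + (5 + A*S)/2 = -3 + (5/2 + A*S/2) = -½ + A*S/2)
√(-36 + l(Y, B(Z(1)))) = √(-36 + (-½ + (½)*(-28/57)*(-3))) = √(-36 + (-½ + 14/19)) = √(-36 + 9/38) = √(-1359/38) = 3*I*√5738/38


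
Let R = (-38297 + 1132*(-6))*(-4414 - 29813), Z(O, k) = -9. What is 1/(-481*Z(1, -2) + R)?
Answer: 1/1543265532 ≈ 6.4798e-10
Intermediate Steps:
R = 1543261203 (R = (-38297 - 6792)*(-34227) = -45089*(-34227) = 1543261203)
1/(-481*Z(1, -2) + R) = 1/(-481*(-9) + 1543261203) = 1/(4329 + 1543261203) = 1/1543265532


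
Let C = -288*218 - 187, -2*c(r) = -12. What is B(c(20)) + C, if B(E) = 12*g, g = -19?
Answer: -63199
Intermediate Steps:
c(r) = 6 (c(r) = -1/2*(-12) = 6)
B(E) = -228 (B(E) = 12*(-19) = -228)
C = -62971 (C = -62784 - 187 = -62971)
B(c(20)) + C = -228 - 62971 = -63199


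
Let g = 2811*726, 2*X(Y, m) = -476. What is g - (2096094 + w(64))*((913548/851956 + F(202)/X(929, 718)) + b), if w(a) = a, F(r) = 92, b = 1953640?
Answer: -14827727139345769588/3620813 ≈ -4.0951e+12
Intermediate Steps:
X(Y, m) = -238 (X(Y, m) = (½)*(-476) = -238)
g = 2040786
g - (2096094 + w(64))*((913548/851956 + F(202)/X(929, 718)) + b) = 2040786 - (2096094 + 64)*((913548/851956 + 92/(-238)) + 1953640) = 2040786 - 2096158*((913548*(1/851956) + 92*(-1/238)) + 1953640) = 2040786 - 2096158*((228387/212989 - 46/119) + 1953640) = 2040786 - 2096158*(2482937/3620813 + 1953640) = 2040786 - 2096158*7073767592257/3620813 = 2040786 - 1*14827734528650248606/3620813 = 2040786 - 14827734528650248606/3620813 = -14827727139345769588/3620813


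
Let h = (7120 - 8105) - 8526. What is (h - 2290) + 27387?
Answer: 15586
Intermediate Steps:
h = -9511 (h = -985 - 8526 = -9511)
(h - 2290) + 27387 = (-9511 - 2290) + 27387 = -11801 + 27387 = 15586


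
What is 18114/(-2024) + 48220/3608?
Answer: 183193/41492 ≈ 4.4151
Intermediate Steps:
18114/(-2024) + 48220/3608 = 18114*(-1/2024) + 48220*(1/3608) = -9057/1012 + 12055/902 = 183193/41492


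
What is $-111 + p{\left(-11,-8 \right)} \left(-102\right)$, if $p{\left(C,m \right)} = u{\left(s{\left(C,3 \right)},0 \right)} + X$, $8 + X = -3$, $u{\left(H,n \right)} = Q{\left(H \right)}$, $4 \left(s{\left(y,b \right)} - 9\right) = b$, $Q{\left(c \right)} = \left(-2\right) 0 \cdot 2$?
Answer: $1011$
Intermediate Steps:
$Q{\left(c \right)} = 0$ ($Q{\left(c \right)} = 0 \cdot 2 = 0$)
$s{\left(y,b \right)} = 9 + \frac{b}{4}$
$u{\left(H,n \right)} = 0$
$X = -11$ ($X = -8 - 3 = -11$)
$p{\left(C,m \right)} = -11$ ($p{\left(C,m \right)} = 0 - 11 = -11$)
$-111 + p{\left(-11,-8 \right)} \left(-102\right) = -111 - -1122 = -111 + 1122 = 1011$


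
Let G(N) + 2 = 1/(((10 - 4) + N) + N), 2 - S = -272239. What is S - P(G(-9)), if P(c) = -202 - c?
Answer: 3269291/12 ≈ 2.7244e+5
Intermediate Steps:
S = 272241 (S = 2 - 1*(-272239) = 2 + 272239 = 272241)
G(N) = -2 + 1/(6 + 2*N) (G(N) = -2 + 1/(((10 - 4) + N) + N) = -2 + 1/((6 + N) + N) = -2 + 1/(6 + 2*N))
S - P(G(-9)) = 272241 - (-202 - (-11 - 4*(-9))/(2*(3 - 9))) = 272241 - (-202 - (-11 + 36)/(2*(-6))) = 272241 - (-202 - (-1)*25/(2*6)) = 272241 - (-202 - 1*(-25/12)) = 272241 - (-202 + 25/12) = 272241 - 1*(-2399/12) = 272241 + 2399/12 = 3269291/12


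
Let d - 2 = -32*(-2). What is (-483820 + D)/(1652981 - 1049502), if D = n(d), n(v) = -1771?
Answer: -485591/603479 ≈ -0.80465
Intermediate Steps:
d = 66 (d = 2 - 32*(-2) = 2 + 64 = 66)
D = -1771
(-483820 + D)/(1652981 - 1049502) = (-483820 - 1771)/(1652981 - 1049502) = -485591/603479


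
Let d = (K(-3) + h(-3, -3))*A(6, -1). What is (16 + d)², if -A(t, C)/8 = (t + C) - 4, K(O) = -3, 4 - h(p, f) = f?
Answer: 256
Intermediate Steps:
h(p, f) = 4 - f
A(t, C) = 32 - 8*C - 8*t (A(t, C) = -8*((t + C) - 4) = -8*((C + t) - 4) = -8*(-4 + C + t) = 32 - 8*C - 8*t)
d = -32 (d = (-3 + (4 - 1*(-3)))*(32 - 8*(-1) - 8*6) = (-3 + (4 + 3))*(32 + 8 - 48) = (-3 + 7)*(-8) = 4*(-8) = -32)
(16 + d)² = (16 - 32)² = (-16)² = 256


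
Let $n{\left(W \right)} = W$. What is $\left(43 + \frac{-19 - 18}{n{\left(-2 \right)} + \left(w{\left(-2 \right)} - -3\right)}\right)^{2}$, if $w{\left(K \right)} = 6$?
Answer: $\frac{69696}{49} \approx 1422.4$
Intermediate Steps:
$\left(43 + \frac{-19 - 18}{n{\left(-2 \right)} + \left(w{\left(-2 \right)} - -3\right)}\right)^{2} = \left(43 + \frac{-19 - 18}{-2 + \left(6 - -3\right)}\right)^{2} = \left(43 - \frac{37}{-2 + \left(6 + 3\right)}\right)^{2} = \left(43 - \frac{37}{-2 + 9}\right)^{2} = \left(43 - \frac{37}{7}\right)^{2} = \left(\frac{264}{7}\right)^{2} = \frac{69696}{49}$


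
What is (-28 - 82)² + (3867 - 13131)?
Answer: 2836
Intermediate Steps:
(-28 - 82)² + (3867 - 13131) = (-110)² - 9264 = 12100 - 9264 = 2836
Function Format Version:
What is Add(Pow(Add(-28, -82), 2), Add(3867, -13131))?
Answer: 2836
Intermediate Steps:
Add(Pow(Add(-28, -82), 2), Add(3867, -13131)) = Add(Pow(-110, 2), -9264) = Add(12100, -9264) = 2836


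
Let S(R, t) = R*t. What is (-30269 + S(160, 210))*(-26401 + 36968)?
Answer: 35198677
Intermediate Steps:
(-30269 + S(160, 210))*(-26401 + 36968) = (-30269 + 160*210)*(-26401 + 36968) = (-30269 + 33600)*10567 = 3331*10567 = 35198677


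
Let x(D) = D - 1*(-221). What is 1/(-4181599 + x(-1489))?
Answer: -1/4182867 ≈ -2.3907e-7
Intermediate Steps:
x(D) = 221 + D (x(D) = D + 221 = 221 + D)
1/(-4181599 + x(-1489)) = 1/(-4181599 + (221 - 1489)) = 1/(-4181599 - 1268) = 1/(-4182867) = -1/4182867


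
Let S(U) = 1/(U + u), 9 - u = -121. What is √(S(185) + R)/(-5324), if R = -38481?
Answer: -I*√424252990/559020 ≈ -0.036846*I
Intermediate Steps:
u = 130 (u = 9 - 1*(-121) = 9 + 121 = 130)
S(U) = 1/(130 + U) (S(U) = 1/(U + 130) = 1/(130 + U))
√(S(185) + R)/(-5324) = √(1/(130 + 185) - 38481)/(-5324) = √(1/315 - 38481)*(-1/5324) = √(-12121514/315)*(-1/5324) = (I*√424252990/105)*(-1/5324) = -I*√424252990/559020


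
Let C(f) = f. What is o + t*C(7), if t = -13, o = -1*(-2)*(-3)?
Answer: -97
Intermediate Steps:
o = -6 (o = 2*(-3) = -6)
o + t*C(7) = -6 - 13*7 = -6 - 91 = -97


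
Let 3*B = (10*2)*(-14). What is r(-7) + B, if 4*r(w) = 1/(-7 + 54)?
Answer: -52637/564 ≈ -93.328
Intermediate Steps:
r(w) = 1/188 (r(w) = 1/(4*(-7 + 54)) = (1/4)/47 = (1/4)*(1/47) = 1/188)
B = -280/3 (B = ((10*2)*(-14))/3 = (20*(-14))/3 = (1/3)*(-280) = -280/3 ≈ -93.333)
r(-7) + B = 1/188 - 280/3 = -52637/564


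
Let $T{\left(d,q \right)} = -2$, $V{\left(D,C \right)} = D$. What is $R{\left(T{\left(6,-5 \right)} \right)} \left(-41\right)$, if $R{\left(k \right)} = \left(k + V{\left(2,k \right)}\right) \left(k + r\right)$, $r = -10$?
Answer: $0$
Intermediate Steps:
$R{\left(k \right)} = \left(-10 + k\right) \left(2 + k\right)$ ($R{\left(k \right)} = \left(k + 2\right) \left(k - 10\right) = \left(2 + k\right) \left(-10 + k\right) = \left(-10 + k\right) \left(2 + k\right)$)
$R{\left(T{\left(6,-5 \right)} \right)} \left(-41\right) = \left(-20 + \left(-2\right)^{2} - -16\right) \left(-41\right) = \left(-20 + 4 + 16\right) \left(-41\right) = 0 \left(-41\right) = 0$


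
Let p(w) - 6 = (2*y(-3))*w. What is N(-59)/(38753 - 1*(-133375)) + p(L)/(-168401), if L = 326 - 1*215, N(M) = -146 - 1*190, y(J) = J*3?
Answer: 5964505/603885986 ≈ 0.0098769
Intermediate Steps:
y(J) = 3*J
N(M) = -336 (N(M) = -146 - 190 = -336)
L = 111 (L = 326 - 215 = 111)
p(w) = 6 - 18*w (p(w) = 6 + (2*(3*(-3)))*w = 6 + (2*(-9))*w = 6 - 18*w)
N(-59)/(38753 - 1*(-133375)) + p(L)/(-168401) = -336/(38753 - 1*(-133375)) + (6 - 18*111)/(-168401) = -336/(38753 + 133375) + (6 - 1998)*(-1/168401) = -336/172128 - 1992*(-1/168401) = -336*1/172128 + 1992/168401 = -7/3586 + 1992/168401 = 5964505/603885986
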